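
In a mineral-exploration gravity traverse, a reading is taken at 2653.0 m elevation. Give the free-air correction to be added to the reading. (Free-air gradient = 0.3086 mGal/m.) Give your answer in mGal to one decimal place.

Free-air correction = 0.3086 × 2653.0 = 818.7 mGal

818.7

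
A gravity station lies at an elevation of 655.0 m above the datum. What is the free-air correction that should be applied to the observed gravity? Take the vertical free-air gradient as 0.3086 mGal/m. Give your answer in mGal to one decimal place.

Free-air correction = 0.3086 × 655.0 = 202.1 mGal

202.1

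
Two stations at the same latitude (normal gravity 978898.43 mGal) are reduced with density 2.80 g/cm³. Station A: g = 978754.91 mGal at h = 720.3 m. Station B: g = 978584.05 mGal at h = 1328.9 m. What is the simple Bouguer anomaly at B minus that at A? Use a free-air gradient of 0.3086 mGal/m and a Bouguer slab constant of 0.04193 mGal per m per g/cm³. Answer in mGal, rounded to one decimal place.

-54.5

Δg_SB(A) = 978754.91 − 978898.43 + 0.3086×720.3 − 0.04193×2.80×720.3 = -5.80 mGal
Δg_SB(B) = 978584.05 − 978898.43 + 0.3086×1328.9 − 0.04193×2.80×1328.9 = -60.30 mGal
Difference = -60.30 − (-5.80) = -54.50 mGal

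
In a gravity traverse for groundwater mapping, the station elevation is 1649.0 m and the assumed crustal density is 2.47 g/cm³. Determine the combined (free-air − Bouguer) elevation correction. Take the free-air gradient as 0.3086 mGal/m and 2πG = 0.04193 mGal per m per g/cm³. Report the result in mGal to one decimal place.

Combined gradient = 0.3086 − 0.04193 × 2.47 = 0.2050329 mGal/m
Combined elevation correction = 0.2050329 × 1649.0 = 338.1 mGal

338.1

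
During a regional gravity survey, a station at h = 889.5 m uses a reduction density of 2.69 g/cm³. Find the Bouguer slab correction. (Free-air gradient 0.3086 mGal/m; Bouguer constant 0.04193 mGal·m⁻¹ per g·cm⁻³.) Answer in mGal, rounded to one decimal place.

Bouguer slab correction = 0.04193 × 2.69 × 889.5 = 100.3 mGal

100.3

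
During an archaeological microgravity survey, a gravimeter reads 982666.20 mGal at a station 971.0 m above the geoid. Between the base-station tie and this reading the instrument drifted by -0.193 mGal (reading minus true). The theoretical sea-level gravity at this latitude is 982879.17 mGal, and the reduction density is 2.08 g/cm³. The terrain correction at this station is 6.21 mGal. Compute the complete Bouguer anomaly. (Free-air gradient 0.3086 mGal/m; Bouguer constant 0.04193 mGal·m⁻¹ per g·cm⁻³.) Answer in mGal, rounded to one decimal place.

Drift-corrected reading = 982666.20 − (-0.193) = 982666.393 mGal
Free-air correction = 0.3086 × 971.0 = 299.65 mGal
Free-air anomaly = 982666.393 − 982879.17 + (299.65) = 86.873 mGal
Bouguer slab correction = 0.04193 × 2.08 × 971.0 = 84.69 mGal
Simple Bouguer anomaly = 86.873 − (84.69) = 2.183 mGal
Complete Bouguer anomaly = 2.183 + 6.21 = 8.393 mGal

8.4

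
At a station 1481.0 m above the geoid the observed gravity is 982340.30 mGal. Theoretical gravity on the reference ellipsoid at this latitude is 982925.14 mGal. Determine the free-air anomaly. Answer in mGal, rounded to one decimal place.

Free-air correction = 0.3086 × 1481.0 = 457.04 mGal
Free-air anomaly = 982340.30 − 982925.14 + (457.04) = -127.80 mGal

-127.8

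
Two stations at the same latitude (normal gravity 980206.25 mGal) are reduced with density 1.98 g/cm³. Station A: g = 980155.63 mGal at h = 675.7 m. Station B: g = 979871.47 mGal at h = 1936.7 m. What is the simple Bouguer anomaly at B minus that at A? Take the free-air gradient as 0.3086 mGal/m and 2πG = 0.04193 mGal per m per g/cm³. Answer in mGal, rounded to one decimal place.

Δg_SB(A) = 980155.63 − 980206.25 + 0.3086×675.7 − 0.04193×1.98×675.7 = 101.80 mGal
Δg_SB(B) = 979871.47 − 980206.25 + 0.3086×1936.7 − 0.04193×1.98×1936.7 = 102.10 mGal
Difference = 102.10 − (101.80) = 0.30 mGal

0.3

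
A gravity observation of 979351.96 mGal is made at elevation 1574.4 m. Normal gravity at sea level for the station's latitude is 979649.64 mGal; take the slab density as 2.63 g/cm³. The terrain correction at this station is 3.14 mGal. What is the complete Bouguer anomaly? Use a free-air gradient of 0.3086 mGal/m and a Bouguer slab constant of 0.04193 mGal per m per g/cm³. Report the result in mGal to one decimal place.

Free-air correction = 0.3086 × 1574.4 = 485.86 mGal
Free-air anomaly = 979351.96 − 979649.64 + (485.86) = 188.18 mGal
Bouguer slab correction = 0.04193 × 2.63 × 1574.4 = 173.62 mGal
Simple Bouguer anomaly = 188.18 − (173.62) = 14.56 mGal
Complete Bouguer anomaly = 14.56 + 3.14 = 17.70 mGal

17.7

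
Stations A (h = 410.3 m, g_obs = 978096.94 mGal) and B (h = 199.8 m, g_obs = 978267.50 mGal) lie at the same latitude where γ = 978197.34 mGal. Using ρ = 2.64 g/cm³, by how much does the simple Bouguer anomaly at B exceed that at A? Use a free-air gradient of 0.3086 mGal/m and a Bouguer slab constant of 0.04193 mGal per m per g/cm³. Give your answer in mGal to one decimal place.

Δg_SB(A) = 978096.94 − 978197.34 + 0.3086×410.3 − 0.04193×2.64×410.3 = -19.20 mGal
Δg_SB(B) = 978267.50 − 978197.34 + 0.3086×199.8 − 0.04193×2.64×199.8 = 109.70 mGal
Difference = 109.70 − (-19.20) = 128.90 mGal

128.9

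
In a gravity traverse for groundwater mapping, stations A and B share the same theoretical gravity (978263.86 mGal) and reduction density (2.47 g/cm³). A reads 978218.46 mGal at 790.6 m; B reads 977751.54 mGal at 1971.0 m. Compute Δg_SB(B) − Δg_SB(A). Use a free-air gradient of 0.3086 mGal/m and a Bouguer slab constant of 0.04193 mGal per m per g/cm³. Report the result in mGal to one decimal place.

-224.9

Δg_SB(A) = 978218.46 − 978263.86 + 0.3086×790.6 − 0.04193×2.47×790.6 = 116.70 mGal
Δg_SB(B) = 977751.54 − 978263.86 + 0.3086×1971.0 − 0.04193×2.47×1971.0 = -108.20 mGal
Difference = -108.20 − (116.70) = -224.90 mGal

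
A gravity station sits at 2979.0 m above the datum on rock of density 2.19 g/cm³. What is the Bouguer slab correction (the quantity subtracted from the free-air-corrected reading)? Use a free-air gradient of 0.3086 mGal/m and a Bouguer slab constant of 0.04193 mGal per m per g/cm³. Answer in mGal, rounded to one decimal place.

273.6

Bouguer slab correction = 0.04193 × 2.19 × 2979.0 = 273.6 mGal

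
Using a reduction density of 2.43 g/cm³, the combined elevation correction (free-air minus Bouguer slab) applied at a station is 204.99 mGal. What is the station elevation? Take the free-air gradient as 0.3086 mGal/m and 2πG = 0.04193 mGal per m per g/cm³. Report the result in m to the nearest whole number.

Combined gradient = 0.3086 − 0.04193 × 2.43 = 0.2067101 mGal/m
h = 204.99 / 0.2067101 = 991.68 m

992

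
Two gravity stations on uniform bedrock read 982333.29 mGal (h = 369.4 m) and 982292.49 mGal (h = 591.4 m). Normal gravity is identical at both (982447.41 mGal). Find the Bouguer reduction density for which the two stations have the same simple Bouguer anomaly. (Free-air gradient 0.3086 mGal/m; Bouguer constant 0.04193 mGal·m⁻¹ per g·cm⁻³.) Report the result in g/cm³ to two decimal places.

Δg_obs = 982292.49 − 982333.29 = -40.80 mGal over Δh = 591.4 − 369.4 = 222.0 m
Equal Bouguer anomalies ⇒ Δg_obs + (0.3086 − 0.04193ρ)·Δh = 0
0.3086 − 0.04193ρ = −Δg_obs/Δh = 0.18378
ρ = (0.3086 − 0.18378) / 0.04193 = 2.98 g/cm³

2.98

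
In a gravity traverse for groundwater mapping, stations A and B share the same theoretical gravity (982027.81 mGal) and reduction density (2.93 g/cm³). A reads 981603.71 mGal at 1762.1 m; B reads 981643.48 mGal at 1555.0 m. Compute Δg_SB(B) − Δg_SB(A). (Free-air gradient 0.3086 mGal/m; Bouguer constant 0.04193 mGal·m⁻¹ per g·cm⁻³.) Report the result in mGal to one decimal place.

Δg_SB(A) = 981603.71 − 982027.81 + 0.3086×1762.1 − 0.04193×2.93×1762.1 = -96.80 mGal
Δg_SB(B) = 981643.48 − 982027.81 + 0.3086×1555.0 − 0.04193×2.93×1555.0 = -95.50 mGal
Difference = -95.50 − (-96.80) = 1.30 mGal

1.3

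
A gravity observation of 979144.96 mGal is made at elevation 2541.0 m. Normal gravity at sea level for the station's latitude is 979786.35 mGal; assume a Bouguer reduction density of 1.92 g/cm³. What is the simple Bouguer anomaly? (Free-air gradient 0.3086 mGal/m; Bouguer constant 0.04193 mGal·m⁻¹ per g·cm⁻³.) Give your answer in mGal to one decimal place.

-61.8

Free-air correction = 0.3086 × 2541.0 = 784.15 mGal
Free-air anomaly = 979144.96 − 979786.35 + (784.15) = 142.76 mGal
Bouguer slab correction = 0.04193 × 1.92 × 2541.0 = 204.56 mGal
Simple Bouguer anomaly = 142.76 − (204.56) = -61.80 mGal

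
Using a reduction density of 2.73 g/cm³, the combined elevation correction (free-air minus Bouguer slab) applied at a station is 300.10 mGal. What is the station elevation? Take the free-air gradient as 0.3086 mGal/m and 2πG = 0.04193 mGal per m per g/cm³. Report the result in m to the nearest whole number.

1546

Combined gradient = 0.3086 − 0.04193 × 2.73 = 0.1941311 mGal/m
h = 300.10 / 0.1941311 = 1545.86 m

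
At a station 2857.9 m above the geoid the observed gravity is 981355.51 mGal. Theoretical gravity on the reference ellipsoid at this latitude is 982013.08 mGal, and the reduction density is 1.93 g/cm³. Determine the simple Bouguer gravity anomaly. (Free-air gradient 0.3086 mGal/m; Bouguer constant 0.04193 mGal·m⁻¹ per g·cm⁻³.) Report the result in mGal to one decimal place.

-6.9

Free-air correction = 0.3086 × 2857.9 = 881.95 mGal
Free-air anomaly = 981355.51 − 982013.08 + (881.95) = 224.38 mGal
Bouguer slab correction = 0.04193 × 1.93 × 2857.9 = 231.28 mGal
Simple Bouguer anomaly = 224.38 − (231.28) = -6.90 mGal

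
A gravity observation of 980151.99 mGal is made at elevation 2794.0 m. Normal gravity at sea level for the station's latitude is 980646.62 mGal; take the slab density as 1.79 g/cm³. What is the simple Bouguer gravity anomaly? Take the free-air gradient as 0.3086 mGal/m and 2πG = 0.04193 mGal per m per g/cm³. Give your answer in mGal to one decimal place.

Free-air correction = 0.3086 × 2794.0 = 862.23 mGal
Free-air anomaly = 980151.99 − 980646.62 + (862.23) = 367.60 mGal
Bouguer slab correction = 0.04193 × 1.79 × 2794.0 = 209.70 mGal
Simple Bouguer anomaly = 367.60 − (209.70) = 157.90 mGal

157.9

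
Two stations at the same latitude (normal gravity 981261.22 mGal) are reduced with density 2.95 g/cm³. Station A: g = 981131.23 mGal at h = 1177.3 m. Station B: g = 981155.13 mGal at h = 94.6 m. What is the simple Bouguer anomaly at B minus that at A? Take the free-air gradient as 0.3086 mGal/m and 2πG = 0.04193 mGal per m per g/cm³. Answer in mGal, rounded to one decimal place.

-176.3

Δg_SB(A) = 981131.23 − 981261.22 + 0.3086×1177.3 − 0.04193×2.95×1177.3 = 87.70 mGal
Δg_SB(B) = 981155.13 − 981261.22 + 0.3086×94.6 − 0.04193×2.95×94.6 = -88.60 mGal
Difference = -88.60 − (87.70) = -176.30 mGal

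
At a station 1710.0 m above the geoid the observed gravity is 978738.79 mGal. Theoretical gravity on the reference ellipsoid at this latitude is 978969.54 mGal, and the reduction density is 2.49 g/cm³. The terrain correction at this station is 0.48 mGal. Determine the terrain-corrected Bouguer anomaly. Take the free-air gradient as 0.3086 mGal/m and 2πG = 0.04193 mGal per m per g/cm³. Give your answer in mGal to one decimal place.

118.9

Free-air correction = 0.3086 × 1710.0 = 527.71 mGal
Free-air anomaly = 978738.79 − 978969.54 + (527.71) = 296.96 mGal
Bouguer slab correction = 0.04193 × 2.49 × 1710.0 = 178.53 mGal
Simple Bouguer anomaly = 296.96 − (178.53) = 118.43 mGal
Complete Bouguer anomaly = 118.43 + 0.48 = 118.91 mGal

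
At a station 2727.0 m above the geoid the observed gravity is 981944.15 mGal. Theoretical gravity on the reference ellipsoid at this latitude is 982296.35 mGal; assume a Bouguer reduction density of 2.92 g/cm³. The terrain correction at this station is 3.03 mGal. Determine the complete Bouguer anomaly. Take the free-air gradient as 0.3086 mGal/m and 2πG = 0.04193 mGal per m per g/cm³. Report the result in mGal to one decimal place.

Free-air correction = 0.3086 × 2727.0 = 841.55 mGal
Free-air anomaly = 981944.15 − 982296.35 + (841.55) = 489.35 mGal
Bouguer slab correction = 0.04193 × 2.92 × 2727.0 = 333.88 mGal
Simple Bouguer anomaly = 489.35 − (333.88) = 155.47 mGal
Complete Bouguer anomaly = 155.47 + 3.03 = 158.50 mGal

158.5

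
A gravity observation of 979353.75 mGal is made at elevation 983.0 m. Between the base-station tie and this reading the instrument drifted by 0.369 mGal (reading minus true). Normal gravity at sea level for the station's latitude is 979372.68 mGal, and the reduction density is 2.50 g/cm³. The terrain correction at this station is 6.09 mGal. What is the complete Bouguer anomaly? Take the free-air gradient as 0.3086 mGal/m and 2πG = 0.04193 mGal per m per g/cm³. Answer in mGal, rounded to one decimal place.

187.1

Drift-corrected reading = 979353.75 − (0.369) = 979353.381 mGal
Free-air correction = 0.3086 × 983.0 = 303.35 mGal
Free-air anomaly = 979353.381 − 979372.68 + (303.35) = 284.051 mGal
Bouguer slab correction = 0.04193 × 2.50 × 983.0 = 103.04 mGal
Simple Bouguer anomaly = 284.051 − (103.04) = 181.011 mGal
Complete Bouguer anomaly = 181.011 + 6.09 = 187.101 mGal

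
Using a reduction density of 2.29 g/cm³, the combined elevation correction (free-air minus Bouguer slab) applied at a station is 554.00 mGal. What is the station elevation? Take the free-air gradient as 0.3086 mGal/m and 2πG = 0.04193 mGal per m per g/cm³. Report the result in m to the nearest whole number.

2606

Combined gradient = 0.3086 − 0.04193 × 2.29 = 0.2125803 mGal/m
h = 554.00 / 0.2125803 = 2606.07 m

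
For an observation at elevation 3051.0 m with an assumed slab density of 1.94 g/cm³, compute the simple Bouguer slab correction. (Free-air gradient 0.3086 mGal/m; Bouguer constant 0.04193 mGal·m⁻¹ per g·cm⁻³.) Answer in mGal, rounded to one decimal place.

248.2

Bouguer slab correction = 0.04193 × 1.94 × 3051.0 = 248.2 mGal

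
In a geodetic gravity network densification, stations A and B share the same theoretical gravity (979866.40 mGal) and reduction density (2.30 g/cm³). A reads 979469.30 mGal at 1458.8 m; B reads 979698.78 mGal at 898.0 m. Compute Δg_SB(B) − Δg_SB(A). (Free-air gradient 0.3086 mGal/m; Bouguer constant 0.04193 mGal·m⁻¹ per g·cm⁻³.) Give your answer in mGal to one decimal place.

Δg_SB(A) = 979469.30 − 979866.40 + 0.3086×1458.8 − 0.04193×2.30×1458.8 = -87.60 mGal
Δg_SB(B) = 979698.78 − 979866.40 + 0.3086×898.0 − 0.04193×2.30×898.0 = 22.90 mGal
Difference = 22.90 − (-87.60) = 110.50 mGal

110.5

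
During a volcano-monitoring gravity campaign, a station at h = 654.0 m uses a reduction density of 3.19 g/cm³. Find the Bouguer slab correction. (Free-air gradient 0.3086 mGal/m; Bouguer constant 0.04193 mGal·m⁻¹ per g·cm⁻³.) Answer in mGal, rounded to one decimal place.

87.5

Bouguer slab correction = 0.04193 × 3.19 × 654.0 = 87.5 mGal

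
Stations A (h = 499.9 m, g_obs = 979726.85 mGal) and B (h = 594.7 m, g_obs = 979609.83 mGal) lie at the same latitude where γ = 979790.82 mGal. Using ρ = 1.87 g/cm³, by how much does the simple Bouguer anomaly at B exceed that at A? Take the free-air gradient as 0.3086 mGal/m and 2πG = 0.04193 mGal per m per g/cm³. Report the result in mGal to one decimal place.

-95.2

Δg_SB(A) = 979726.85 − 979790.82 + 0.3086×499.9 − 0.04193×1.87×499.9 = 51.10 mGal
Δg_SB(B) = 979609.83 − 979790.82 + 0.3086×594.7 − 0.04193×1.87×594.7 = -44.10 mGal
Difference = -44.10 − (51.10) = -95.20 mGal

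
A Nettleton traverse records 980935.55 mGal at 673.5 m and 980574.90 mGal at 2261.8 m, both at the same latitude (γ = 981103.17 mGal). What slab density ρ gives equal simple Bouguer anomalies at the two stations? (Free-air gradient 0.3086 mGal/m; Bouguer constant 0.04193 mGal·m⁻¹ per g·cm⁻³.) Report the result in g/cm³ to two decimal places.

1.94

Δg_obs = 980574.90 − 980935.55 = -360.65 mGal over Δh = 2261.8 − 673.5 = 1588.3 m
Equal Bouguer anomalies ⇒ Δg_obs + (0.3086 − 0.04193ρ)·Δh = 0
0.3086 − 0.04193ρ = −Δg_obs/Δh = 0.22707
ρ = (0.3086 − 0.22707) / 0.04193 = 1.94 g/cm³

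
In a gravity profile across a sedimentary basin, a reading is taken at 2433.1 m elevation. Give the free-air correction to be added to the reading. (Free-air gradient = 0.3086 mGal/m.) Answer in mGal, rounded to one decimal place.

Free-air correction = 0.3086 × 2433.1 = 750.9 mGal

750.9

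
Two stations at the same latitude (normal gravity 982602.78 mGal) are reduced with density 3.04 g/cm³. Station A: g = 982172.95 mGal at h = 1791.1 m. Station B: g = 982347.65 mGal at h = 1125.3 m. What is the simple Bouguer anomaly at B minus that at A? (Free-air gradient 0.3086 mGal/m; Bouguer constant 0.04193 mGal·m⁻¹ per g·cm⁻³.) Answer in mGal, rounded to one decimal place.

Δg_SB(A) = 982172.95 − 982602.78 + 0.3086×1791.1 − 0.04193×3.04×1791.1 = -105.40 mGal
Δg_SB(B) = 982347.65 − 982602.78 + 0.3086×1125.3 − 0.04193×3.04×1125.3 = -51.30 mGal
Difference = -51.30 − (-105.40) = 54.10 mGal

54.1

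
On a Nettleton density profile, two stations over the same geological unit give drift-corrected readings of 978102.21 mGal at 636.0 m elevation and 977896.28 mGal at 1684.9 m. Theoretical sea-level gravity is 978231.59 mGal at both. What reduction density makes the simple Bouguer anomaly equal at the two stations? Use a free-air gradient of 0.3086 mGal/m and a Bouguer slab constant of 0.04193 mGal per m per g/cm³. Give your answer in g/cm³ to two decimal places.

2.68

Δg_obs = 977896.28 − 978102.21 = -205.93 mGal over Δh = 1684.9 − 636.0 = 1048.9 m
Equal Bouguer anomalies ⇒ Δg_obs + (0.3086 − 0.04193ρ)·Δh = 0
0.3086 − 0.04193ρ = −Δg_obs/Δh = 0.19633
ρ = (0.3086 − 0.19633) / 0.04193 = 2.68 g/cm³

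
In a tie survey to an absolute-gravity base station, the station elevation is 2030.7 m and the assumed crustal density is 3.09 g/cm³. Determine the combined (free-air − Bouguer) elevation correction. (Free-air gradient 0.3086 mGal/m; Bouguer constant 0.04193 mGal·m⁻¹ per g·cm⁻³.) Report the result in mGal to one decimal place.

Combined gradient = 0.3086 − 0.04193 × 3.09 = 0.1790363 mGal/m
Combined elevation correction = 0.1790363 × 2030.7 = 363.6 mGal

363.6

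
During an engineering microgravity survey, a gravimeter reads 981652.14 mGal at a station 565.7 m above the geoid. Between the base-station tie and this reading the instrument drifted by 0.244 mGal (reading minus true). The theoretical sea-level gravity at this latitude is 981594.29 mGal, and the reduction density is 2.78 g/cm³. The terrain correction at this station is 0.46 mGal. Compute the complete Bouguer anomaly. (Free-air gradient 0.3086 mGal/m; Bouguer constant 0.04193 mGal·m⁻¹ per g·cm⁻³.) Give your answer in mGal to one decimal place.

166.7

Drift-corrected reading = 981652.14 − (0.244) = 981651.896 mGal
Free-air correction = 0.3086 × 565.7 = 174.58 mGal
Free-air anomaly = 981651.896 − 981594.29 + (174.58) = 232.186 mGal
Bouguer slab correction = 0.04193 × 2.78 × 565.7 = 65.94 mGal
Simple Bouguer anomaly = 232.186 − (65.94) = 166.246 mGal
Complete Bouguer anomaly = 166.246 + 0.46 = 166.706 mGal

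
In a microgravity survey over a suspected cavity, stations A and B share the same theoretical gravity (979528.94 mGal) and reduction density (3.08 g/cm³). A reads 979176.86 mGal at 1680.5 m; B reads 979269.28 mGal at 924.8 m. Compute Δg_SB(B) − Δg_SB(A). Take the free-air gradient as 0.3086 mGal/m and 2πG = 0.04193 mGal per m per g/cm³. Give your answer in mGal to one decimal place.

-43.2

Δg_SB(A) = 979176.86 − 979528.94 + 0.3086×1680.5 − 0.04193×3.08×1680.5 = -50.50 mGal
Δg_SB(B) = 979269.28 − 979528.94 + 0.3086×924.8 − 0.04193×3.08×924.8 = -93.70 mGal
Difference = -93.70 − (-50.50) = -43.20 mGal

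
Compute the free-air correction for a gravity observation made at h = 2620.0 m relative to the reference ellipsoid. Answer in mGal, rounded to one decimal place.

808.5

Free-air correction = 0.3086 × 2620.0 = 808.5 mGal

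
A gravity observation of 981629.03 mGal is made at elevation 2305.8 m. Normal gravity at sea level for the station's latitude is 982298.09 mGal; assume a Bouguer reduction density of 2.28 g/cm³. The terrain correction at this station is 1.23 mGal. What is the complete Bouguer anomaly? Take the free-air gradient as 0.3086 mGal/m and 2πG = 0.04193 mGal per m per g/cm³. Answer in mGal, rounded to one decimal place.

-176.7

Free-air correction = 0.3086 × 2305.8 = 711.57 mGal
Free-air anomaly = 981629.03 − 982298.09 + (711.57) = 42.51 mGal
Bouguer slab correction = 0.04193 × 2.28 × 2305.8 = 220.44 mGal
Simple Bouguer anomaly = 42.51 − (220.44) = -177.93 mGal
Complete Bouguer anomaly = -177.93 + 1.23 = -176.70 mGal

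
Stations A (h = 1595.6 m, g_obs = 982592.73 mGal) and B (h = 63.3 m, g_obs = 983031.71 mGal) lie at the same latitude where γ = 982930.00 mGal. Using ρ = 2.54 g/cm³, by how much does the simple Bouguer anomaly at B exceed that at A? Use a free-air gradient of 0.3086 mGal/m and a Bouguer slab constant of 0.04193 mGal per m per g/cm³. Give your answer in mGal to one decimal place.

Δg_SB(A) = 982592.73 − 982930.00 + 0.3086×1595.6 − 0.04193×2.54×1595.6 = -14.80 mGal
Δg_SB(B) = 983031.71 − 982930.00 + 0.3086×63.3 − 0.04193×2.54×63.3 = 114.50 mGal
Difference = 114.50 − (-14.80) = 129.30 mGal

129.3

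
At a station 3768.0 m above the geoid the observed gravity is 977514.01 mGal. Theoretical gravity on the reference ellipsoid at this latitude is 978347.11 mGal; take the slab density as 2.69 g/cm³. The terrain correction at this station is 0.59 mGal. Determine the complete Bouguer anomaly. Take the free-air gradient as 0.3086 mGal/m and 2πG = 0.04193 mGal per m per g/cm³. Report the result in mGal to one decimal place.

-94.7

Free-air correction = 0.3086 × 3768.0 = 1162.80 mGal
Free-air anomaly = 977514.01 − 978347.11 + (1162.80) = 329.70 mGal
Bouguer slab correction = 0.04193 × 2.69 × 3768.0 = 425.00 mGal
Simple Bouguer anomaly = 329.70 − (425.00) = -95.30 mGal
Complete Bouguer anomaly = -95.30 + 0.59 = -94.71 mGal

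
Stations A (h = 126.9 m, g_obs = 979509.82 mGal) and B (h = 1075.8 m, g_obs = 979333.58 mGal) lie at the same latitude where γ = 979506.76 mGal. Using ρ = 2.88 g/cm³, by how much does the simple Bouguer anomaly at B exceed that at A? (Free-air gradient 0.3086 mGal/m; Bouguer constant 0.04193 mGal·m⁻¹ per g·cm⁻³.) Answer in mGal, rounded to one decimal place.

Δg_SB(A) = 979509.82 − 979506.76 + 0.3086×126.9 − 0.04193×2.88×126.9 = 26.90 mGal
Δg_SB(B) = 979333.58 − 979506.76 + 0.3086×1075.8 − 0.04193×2.88×1075.8 = 28.90 mGal
Difference = 28.90 − (26.90) = 2.00 mGal

2.0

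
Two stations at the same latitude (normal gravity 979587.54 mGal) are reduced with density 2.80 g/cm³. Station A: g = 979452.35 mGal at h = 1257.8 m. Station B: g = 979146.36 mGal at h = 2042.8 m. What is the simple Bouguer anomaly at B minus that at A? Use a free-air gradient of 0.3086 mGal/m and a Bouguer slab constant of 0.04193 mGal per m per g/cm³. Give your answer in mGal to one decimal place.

-155.9

Δg_SB(A) = 979452.35 − 979587.54 + 0.3086×1257.8 − 0.04193×2.80×1257.8 = 105.30 mGal
Δg_SB(B) = 979146.36 − 979587.54 + 0.3086×2042.8 − 0.04193×2.80×2042.8 = -50.60 mGal
Difference = -50.60 − (105.30) = -155.90 mGal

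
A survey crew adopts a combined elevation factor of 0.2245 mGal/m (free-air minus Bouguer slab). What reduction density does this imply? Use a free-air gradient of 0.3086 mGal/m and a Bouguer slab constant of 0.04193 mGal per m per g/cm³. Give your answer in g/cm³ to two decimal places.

0.2245 = 0.3086 − 0.04193 × ρ
ρ = (0.3086 − 0.2245) / 0.04193 = 2.01 g/cm³

2.01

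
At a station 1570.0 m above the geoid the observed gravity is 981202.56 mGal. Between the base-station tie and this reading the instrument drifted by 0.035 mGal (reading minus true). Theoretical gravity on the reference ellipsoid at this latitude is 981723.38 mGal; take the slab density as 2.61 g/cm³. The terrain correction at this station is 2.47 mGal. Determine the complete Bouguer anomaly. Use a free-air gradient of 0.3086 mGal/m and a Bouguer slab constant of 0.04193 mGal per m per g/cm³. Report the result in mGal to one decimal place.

Drift-corrected reading = 981202.56 − (0.035) = 981202.525 mGal
Free-air correction = 0.3086 × 1570.0 = 484.50 mGal
Free-air anomaly = 981202.525 − 981723.38 + (484.50) = -36.355 mGal
Bouguer slab correction = 0.04193 × 2.61 × 1570.0 = 171.82 mGal
Simple Bouguer anomaly = -36.355 − (171.82) = -208.175 mGal
Complete Bouguer anomaly = -208.175 + 2.47 = -205.705 mGal

-205.7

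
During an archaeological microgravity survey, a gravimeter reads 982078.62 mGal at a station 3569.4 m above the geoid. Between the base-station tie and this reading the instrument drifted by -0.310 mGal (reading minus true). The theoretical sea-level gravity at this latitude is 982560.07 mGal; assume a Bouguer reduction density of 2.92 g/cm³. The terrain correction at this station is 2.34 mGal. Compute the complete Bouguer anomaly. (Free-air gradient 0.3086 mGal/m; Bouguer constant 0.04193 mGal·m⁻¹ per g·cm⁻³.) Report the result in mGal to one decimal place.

185.7

Drift-corrected reading = 982078.62 − (-0.310) = 982078.930 mGal
Free-air correction = 0.3086 × 3569.4 = 1101.52 mGal
Free-air anomaly = 982078.930 − 982560.07 + (1101.52) = 620.380 mGal
Bouguer slab correction = 0.04193 × 2.92 × 3569.4 = 437.02 mGal
Simple Bouguer anomaly = 620.380 − (437.02) = 183.360 mGal
Complete Bouguer anomaly = 183.360 + 2.34 = 185.700 mGal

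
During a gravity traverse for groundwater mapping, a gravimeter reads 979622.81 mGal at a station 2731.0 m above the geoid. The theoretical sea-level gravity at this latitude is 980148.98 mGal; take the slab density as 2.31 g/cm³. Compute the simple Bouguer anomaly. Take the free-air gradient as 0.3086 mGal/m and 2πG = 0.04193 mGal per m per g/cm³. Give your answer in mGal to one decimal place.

Free-air correction = 0.3086 × 2731.0 = 842.79 mGal
Free-air anomaly = 979622.81 − 980148.98 + (842.79) = 316.62 mGal
Bouguer slab correction = 0.04193 × 2.31 × 2731.0 = 264.52 mGal
Simple Bouguer anomaly = 316.62 − (264.52) = 52.10 mGal

52.1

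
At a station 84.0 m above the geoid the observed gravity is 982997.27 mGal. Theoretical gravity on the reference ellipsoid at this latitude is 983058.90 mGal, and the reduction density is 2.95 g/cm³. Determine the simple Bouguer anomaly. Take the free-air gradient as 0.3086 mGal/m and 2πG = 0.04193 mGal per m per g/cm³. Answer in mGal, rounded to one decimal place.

Free-air correction = 0.3086 × 84.0 = 25.92 mGal
Free-air anomaly = 982997.27 − 983058.90 + (25.92) = -35.71 mGal
Bouguer slab correction = 0.04193 × 2.95 × 84.0 = 10.39 mGal
Simple Bouguer anomaly = -35.71 − (10.39) = -46.10 mGal

-46.1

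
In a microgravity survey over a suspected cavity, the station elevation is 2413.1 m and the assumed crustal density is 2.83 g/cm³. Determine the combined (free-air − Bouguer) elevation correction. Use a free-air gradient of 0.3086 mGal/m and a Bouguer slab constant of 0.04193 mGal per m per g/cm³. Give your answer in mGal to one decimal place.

Combined gradient = 0.3086 − 0.04193 × 2.83 = 0.1899381 mGal/m
Combined elevation correction = 0.1899381 × 2413.1 = 458.3 mGal

458.3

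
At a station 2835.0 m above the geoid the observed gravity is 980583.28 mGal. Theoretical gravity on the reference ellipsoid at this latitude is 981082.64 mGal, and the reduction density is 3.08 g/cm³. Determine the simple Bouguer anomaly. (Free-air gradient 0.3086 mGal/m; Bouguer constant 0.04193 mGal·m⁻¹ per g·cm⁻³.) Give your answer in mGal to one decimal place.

Free-air correction = 0.3086 × 2835.0 = 874.88 mGal
Free-air anomaly = 980583.28 − 981082.64 + (874.88) = 375.52 mGal
Bouguer slab correction = 0.04193 × 3.08 × 2835.0 = 366.12 mGal
Simple Bouguer anomaly = 375.52 − (366.12) = 9.40 mGal

9.4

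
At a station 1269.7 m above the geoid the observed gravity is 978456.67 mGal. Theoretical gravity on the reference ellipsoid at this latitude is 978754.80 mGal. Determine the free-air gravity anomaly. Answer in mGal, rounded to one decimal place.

Free-air correction = 0.3086 × 1269.7 = 391.83 mGal
Free-air anomaly = 978456.67 − 978754.80 + (391.83) = 93.70 mGal

93.7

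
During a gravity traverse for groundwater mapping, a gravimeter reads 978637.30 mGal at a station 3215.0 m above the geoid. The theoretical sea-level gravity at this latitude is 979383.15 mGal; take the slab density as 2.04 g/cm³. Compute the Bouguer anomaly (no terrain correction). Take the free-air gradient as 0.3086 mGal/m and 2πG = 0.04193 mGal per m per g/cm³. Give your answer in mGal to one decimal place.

-28.7

Free-air correction = 0.3086 × 3215.0 = 992.15 mGal
Free-air anomaly = 978637.30 − 979383.15 + (992.15) = 246.30 mGal
Bouguer slab correction = 0.04193 × 2.04 × 3215.0 = 275.00 mGal
Simple Bouguer anomaly = 246.30 − (275.00) = -28.70 mGal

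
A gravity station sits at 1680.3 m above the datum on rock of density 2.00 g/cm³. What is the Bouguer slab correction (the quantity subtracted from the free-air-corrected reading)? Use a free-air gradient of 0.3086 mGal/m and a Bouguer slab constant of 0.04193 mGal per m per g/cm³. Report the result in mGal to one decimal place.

Bouguer slab correction = 0.04193 × 2.00 × 1680.3 = 140.9 mGal

140.9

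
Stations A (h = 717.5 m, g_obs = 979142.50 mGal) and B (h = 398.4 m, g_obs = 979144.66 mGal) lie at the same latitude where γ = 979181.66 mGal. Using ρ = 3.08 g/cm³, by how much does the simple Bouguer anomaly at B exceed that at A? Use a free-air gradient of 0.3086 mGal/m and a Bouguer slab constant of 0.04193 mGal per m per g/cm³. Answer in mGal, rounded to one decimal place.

-55.1

Δg_SB(A) = 979142.50 − 979181.66 + 0.3086×717.5 − 0.04193×3.08×717.5 = 89.60 mGal
Δg_SB(B) = 979144.66 − 979181.66 + 0.3086×398.4 − 0.04193×3.08×398.4 = 34.50 mGal
Difference = 34.50 − (89.60) = -55.10 mGal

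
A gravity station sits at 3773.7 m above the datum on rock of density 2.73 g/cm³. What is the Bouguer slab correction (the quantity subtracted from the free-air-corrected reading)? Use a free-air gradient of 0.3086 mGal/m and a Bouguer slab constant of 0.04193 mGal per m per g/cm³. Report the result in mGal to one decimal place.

432.0

Bouguer slab correction = 0.04193 × 2.73 × 3773.7 = 432.0 mGal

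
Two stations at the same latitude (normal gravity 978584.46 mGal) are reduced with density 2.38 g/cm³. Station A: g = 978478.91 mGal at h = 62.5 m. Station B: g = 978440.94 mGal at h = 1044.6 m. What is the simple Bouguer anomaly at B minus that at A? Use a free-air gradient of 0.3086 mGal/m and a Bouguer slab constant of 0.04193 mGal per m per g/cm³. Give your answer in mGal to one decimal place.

Δg_SB(A) = 978478.91 − 978584.46 + 0.3086×62.5 − 0.04193×2.38×62.5 = -92.50 mGal
Δg_SB(B) = 978440.94 − 978584.46 + 0.3086×1044.6 − 0.04193×2.38×1044.6 = 74.60 mGal
Difference = 74.60 − (-92.50) = 167.10 mGal

167.1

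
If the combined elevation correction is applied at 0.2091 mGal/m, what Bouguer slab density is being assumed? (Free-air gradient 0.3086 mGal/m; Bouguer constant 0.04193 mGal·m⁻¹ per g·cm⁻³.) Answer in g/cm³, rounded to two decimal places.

2.37

0.2091 = 0.3086 − 0.04193 × ρ
ρ = (0.3086 − 0.2091) / 0.04193 = 2.37 g/cm³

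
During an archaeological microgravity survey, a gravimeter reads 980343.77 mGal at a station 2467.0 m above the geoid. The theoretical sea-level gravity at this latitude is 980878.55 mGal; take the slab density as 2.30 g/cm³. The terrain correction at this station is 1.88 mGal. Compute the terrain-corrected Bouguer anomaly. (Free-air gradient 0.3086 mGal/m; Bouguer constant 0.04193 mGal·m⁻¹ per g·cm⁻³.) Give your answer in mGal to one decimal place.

Free-air correction = 0.3086 × 2467.0 = 761.32 mGal
Free-air anomaly = 980343.77 − 980878.55 + (761.32) = 226.54 mGal
Bouguer slab correction = 0.04193 × 2.30 × 2467.0 = 237.92 mGal
Simple Bouguer anomaly = 226.54 − (237.92) = -11.38 mGal
Complete Bouguer anomaly = -11.38 + 1.88 = -9.50 mGal

-9.5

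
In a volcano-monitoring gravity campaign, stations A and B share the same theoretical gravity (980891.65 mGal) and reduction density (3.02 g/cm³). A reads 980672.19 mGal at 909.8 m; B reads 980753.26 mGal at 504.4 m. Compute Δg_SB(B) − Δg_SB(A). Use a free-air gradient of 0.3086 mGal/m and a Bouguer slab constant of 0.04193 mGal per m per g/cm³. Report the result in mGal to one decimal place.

Δg_SB(A) = 980672.19 − 980891.65 + 0.3086×909.8 − 0.04193×3.02×909.8 = -53.90 mGal
Δg_SB(B) = 980753.26 − 980891.65 + 0.3086×504.4 − 0.04193×3.02×504.4 = -46.60 mGal
Difference = -46.60 − (-53.90) = 7.30 mGal

7.3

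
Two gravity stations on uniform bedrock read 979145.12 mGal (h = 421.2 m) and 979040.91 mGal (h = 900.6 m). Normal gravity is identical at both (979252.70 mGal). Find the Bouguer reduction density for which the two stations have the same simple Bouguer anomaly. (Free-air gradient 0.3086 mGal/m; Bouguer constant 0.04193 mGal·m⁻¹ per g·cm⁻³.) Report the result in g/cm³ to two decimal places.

2.18

Δg_obs = 979040.91 − 979145.12 = -104.21 mGal over Δh = 900.6 − 421.2 = 479.4 m
Equal Bouguer anomalies ⇒ Δg_obs + (0.3086 − 0.04193ρ)·Δh = 0
0.3086 − 0.04193ρ = −Δg_obs/Δh = 0.21738
ρ = (0.3086 − 0.21738) / 0.04193 = 2.18 g/cm³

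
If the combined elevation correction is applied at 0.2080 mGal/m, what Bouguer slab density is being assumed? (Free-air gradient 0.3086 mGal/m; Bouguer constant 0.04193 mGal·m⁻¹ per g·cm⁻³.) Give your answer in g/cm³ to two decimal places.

2.40

0.2080 = 0.3086 − 0.04193 × ρ
ρ = (0.3086 − 0.2080) / 0.04193 = 2.40 g/cm³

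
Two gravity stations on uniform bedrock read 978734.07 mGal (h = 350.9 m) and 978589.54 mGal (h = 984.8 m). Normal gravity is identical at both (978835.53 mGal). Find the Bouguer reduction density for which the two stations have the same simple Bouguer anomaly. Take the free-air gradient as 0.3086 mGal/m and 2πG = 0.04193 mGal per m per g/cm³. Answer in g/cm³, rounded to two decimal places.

1.92

Δg_obs = 978589.54 − 978734.07 = -144.53 mGal over Δh = 984.8 − 350.9 = 633.9 m
Equal Bouguer anomalies ⇒ Δg_obs + (0.3086 − 0.04193ρ)·Δh = 0
0.3086 − 0.04193ρ = −Δg_obs/Δh = 0.22800
ρ = (0.3086 − 0.22800) / 0.04193 = 1.92 g/cm³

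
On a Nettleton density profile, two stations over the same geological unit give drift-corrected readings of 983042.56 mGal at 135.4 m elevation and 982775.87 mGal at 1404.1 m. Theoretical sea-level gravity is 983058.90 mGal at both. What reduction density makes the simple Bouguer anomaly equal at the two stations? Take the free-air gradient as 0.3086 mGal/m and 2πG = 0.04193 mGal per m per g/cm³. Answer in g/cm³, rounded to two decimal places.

2.35

Δg_obs = 982775.87 − 983042.56 = -266.69 mGal over Δh = 1404.1 − 135.4 = 1268.7 m
Equal Bouguer anomalies ⇒ Δg_obs + (0.3086 − 0.04193ρ)·Δh = 0
0.3086 − 0.04193ρ = −Δg_obs/Δh = 0.21021
ρ = (0.3086 − 0.21021) / 0.04193 = 2.35 g/cm³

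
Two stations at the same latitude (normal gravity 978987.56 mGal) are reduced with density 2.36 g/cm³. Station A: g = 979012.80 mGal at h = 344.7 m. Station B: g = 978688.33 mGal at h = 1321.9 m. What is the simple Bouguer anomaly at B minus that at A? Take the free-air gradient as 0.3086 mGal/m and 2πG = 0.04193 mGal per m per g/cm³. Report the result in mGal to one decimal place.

-119.6

Δg_SB(A) = 979012.80 − 978987.56 + 0.3086×344.7 − 0.04193×2.36×344.7 = 97.50 mGal
Δg_SB(B) = 978688.33 − 978987.56 + 0.3086×1321.9 − 0.04193×2.36×1321.9 = -22.10 mGal
Difference = -22.10 − (97.50) = -119.60 mGal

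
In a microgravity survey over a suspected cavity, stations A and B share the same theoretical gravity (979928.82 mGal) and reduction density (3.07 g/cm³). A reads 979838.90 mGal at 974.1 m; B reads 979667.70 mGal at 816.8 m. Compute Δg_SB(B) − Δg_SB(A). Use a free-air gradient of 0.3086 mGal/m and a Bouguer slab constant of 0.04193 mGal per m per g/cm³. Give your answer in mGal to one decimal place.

Δg_SB(A) = 979838.90 − 979928.82 + 0.3086×974.1 − 0.04193×3.07×974.1 = 85.30 mGal
Δg_SB(B) = 979667.70 − 979928.82 + 0.3086×816.8 − 0.04193×3.07×816.8 = -114.20 mGal
Difference = -114.20 − (85.30) = -199.50 mGal

-199.5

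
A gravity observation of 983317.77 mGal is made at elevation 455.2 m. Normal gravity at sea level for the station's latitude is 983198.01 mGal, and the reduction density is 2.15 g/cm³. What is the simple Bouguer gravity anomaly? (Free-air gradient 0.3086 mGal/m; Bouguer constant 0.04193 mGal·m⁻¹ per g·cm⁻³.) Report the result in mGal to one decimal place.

219.2

Free-air correction = 0.3086 × 455.2 = 140.47 mGal
Free-air anomaly = 983317.77 − 983198.01 + (140.47) = 260.23 mGal
Bouguer slab correction = 0.04193 × 2.15 × 455.2 = 41.04 mGal
Simple Bouguer anomaly = 260.23 − (41.04) = 219.19 mGal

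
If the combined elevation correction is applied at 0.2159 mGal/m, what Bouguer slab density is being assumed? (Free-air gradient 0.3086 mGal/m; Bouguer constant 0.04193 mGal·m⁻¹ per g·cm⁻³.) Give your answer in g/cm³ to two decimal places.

2.21

0.2159 = 0.3086 − 0.04193 × ρ
ρ = (0.3086 − 0.2159) / 0.04193 = 2.21 g/cm³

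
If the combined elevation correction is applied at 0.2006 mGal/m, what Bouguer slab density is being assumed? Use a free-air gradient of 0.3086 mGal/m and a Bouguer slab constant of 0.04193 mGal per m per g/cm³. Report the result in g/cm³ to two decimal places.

2.58

0.2006 = 0.3086 − 0.04193 × ρ
ρ = (0.3086 − 0.2006) / 0.04193 = 2.58 g/cm³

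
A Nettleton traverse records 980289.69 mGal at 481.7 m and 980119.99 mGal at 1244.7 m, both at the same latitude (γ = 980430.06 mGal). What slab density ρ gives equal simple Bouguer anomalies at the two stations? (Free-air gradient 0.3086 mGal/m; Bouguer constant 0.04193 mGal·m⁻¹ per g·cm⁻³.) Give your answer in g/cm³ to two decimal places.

Δg_obs = 980119.99 − 980289.69 = -169.70 mGal over Δh = 1244.7 − 481.7 = 763.0 m
Equal Bouguer anomalies ⇒ Δg_obs + (0.3086 − 0.04193ρ)·Δh = 0
0.3086 − 0.04193ρ = −Δg_obs/Δh = 0.22241
ρ = (0.3086 − 0.22241) / 0.04193 = 2.06 g/cm³

2.06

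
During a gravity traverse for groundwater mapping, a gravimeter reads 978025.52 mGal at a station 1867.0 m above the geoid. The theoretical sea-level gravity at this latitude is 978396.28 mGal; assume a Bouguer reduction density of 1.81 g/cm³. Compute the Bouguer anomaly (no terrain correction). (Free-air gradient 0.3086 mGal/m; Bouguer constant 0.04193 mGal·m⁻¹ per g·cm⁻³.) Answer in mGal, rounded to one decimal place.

63.7

Free-air correction = 0.3086 × 1867.0 = 576.16 mGal
Free-air anomaly = 978025.52 − 978396.28 + (576.16) = 205.40 mGal
Bouguer slab correction = 0.04193 × 1.81 × 1867.0 = 141.69 mGal
Simple Bouguer anomaly = 205.40 − (141.69) = 63.71 mGal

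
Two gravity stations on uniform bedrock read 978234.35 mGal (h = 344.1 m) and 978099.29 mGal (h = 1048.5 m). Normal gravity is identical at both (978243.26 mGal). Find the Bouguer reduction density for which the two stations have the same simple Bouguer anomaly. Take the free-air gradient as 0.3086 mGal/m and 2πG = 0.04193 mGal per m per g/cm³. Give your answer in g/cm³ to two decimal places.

Δg_obs = 978099.29 − 978234.35 = -135.06 mGal over Δh = 1048.5 − 344.1 = 704.4 m
Equal Bouguer anomalies ⇒ Δg_obs + (0.3086 − 0.04193ρ)·Δh = 0
0.3086 − 0.04193ρ = −Δg_obs/Δh = 0.19174
ρ = (0.3086 − 0.19174) / 0.04193 = 2.79 g/cm³

2.79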